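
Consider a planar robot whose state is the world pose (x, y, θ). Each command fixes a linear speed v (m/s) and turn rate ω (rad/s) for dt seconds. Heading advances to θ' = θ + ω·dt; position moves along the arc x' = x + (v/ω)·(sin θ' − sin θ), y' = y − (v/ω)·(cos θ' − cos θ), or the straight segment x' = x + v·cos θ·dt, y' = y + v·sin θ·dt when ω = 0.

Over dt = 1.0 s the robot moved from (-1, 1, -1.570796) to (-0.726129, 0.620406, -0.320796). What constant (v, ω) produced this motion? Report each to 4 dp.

v = 0.5000, ω = 1.2500

Δθ = -0.320796 − -1.570796 = 1.250000
ω = Δθ/dt = 1.250000/1.0 = 1.2500
R = −Δy/(cos θ' − cos θ) = 0.4000
v = R·ω = 0.4000·1.2500 = 0.5000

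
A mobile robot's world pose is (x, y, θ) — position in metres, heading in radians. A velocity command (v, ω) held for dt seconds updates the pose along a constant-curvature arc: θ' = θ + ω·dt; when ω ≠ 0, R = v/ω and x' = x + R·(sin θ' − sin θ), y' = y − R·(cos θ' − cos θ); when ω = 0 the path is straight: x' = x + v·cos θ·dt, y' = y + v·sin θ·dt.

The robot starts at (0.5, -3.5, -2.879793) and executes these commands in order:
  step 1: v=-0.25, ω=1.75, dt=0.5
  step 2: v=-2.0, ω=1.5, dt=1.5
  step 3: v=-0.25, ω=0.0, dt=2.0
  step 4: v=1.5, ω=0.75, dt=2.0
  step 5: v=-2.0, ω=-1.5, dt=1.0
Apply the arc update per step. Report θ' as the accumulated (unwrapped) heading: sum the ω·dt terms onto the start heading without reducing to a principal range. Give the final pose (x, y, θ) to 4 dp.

(-0.9311, -0.9269, 0.2452)

step 1: θ'=-2.0048 (R=-0.1429) → pose (0.5926, -3.4221, -2.0048)
step 2: θ'=0.2452 (R=-1.3333) → pose (-0.9408, -1.5680, 0.2452)
step 3: θ'=0.2452 (straight) → pose (-1.4258, -1.6893, 0.2452)
step 4: θ'=1.7452 (R=2.0000) → pose (0.0583, 0.5979, 1.7452)
step 5: θ'=0.2452 (R=1.3333) → pose (-0.9311, -0.9269, 0.2452)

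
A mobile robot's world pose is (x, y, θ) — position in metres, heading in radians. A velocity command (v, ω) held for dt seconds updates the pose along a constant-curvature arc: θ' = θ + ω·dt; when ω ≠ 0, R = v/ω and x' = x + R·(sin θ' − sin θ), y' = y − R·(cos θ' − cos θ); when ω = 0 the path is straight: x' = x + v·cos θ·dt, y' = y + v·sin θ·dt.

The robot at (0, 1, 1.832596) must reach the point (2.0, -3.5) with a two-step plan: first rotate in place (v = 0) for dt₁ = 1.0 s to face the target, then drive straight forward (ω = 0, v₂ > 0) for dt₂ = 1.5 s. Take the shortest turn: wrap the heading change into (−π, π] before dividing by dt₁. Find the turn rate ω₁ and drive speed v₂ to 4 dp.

heading to target = atan2(-3.5−1, 2−0) = -1.1526
Δθ = wrap(-1.1526 − 1.8326) = -2.9852; ω₁ = Δθ/dt₁ = -2.9852
distance = √((2−0)² + (-3.5−1)²) = 4.9244; v₂ = distance/dt₂ = 3.2830

ω₁ = -2.9852, v₂ = 3.2830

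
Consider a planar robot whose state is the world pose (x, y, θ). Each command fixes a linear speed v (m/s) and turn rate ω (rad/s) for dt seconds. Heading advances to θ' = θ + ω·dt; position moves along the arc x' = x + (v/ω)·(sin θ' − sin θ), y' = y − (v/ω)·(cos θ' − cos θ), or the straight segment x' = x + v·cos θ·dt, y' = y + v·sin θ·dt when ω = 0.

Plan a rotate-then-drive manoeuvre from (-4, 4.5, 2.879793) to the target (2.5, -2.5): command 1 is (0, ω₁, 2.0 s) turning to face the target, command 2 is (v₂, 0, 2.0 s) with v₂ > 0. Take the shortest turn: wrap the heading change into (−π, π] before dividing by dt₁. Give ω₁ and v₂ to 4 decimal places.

ω₁ = 1.2905, v₂ = 4.7762

heading to target = atan2(-2.5−4.5, 2.5−-4) = -0.8224
Δθ = wrap(-0.8224 − 2.8798) = 2.5810; ω₁ = Δθ/dt₁ = 1.2905
distance = √((2.5−-4)² + (-2.5−4.5)²) = 9.5525; v₂ = distance/dt₂ = 4.7762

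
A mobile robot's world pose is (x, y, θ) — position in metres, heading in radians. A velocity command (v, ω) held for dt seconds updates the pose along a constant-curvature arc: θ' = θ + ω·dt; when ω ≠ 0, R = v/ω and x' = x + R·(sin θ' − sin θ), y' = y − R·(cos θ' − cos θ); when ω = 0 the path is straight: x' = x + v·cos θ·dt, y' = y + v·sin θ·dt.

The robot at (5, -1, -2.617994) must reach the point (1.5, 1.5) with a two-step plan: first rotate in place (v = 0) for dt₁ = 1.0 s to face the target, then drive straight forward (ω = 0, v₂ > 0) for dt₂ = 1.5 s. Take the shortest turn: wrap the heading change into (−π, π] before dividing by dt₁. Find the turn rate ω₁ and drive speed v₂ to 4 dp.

ω₁ = -1.1438, v₂ = 2.8674

heading to target = atan2(1.5−-1, 1.5−5) = 2.5213
Δθ = wrap(2.5213 − -2.6180) = -1.1438; ω₁ = Δθ/dt₁ = -1.1438
distance = √((1.5−5)² + (1.5−-1)²) = 4.3012; v₂ = distance/dt₂ = 2.8674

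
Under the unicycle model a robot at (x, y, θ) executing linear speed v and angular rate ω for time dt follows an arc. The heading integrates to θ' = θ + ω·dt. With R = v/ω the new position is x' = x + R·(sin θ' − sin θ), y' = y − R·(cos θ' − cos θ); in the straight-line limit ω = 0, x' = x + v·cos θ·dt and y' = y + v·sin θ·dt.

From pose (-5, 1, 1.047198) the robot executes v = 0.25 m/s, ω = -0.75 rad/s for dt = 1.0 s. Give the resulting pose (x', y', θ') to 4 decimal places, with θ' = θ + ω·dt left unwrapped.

θ' = 1.0472 + -0.75·1.0 = 0.2972
R = v/ω = 0.25/-0.75 = -0.3333
x' = -5 + -0.3333·(sin 0.2972 − sin 1.0472) = -4.8089
y' = 1 − -0.3333·(cos 0.2972 − cos 1.0472) = 1.1521

(-4.8089, 1.1521, 0.2972)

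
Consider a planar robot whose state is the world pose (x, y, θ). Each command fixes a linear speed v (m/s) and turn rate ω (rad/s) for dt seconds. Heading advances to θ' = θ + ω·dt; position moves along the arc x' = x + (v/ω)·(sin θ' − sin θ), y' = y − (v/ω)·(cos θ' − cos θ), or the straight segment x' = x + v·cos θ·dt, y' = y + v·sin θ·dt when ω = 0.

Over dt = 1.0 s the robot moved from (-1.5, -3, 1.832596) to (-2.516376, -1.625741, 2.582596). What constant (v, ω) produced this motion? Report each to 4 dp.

v = 1.7500, ω = 0.7500

Δθ = 2.582596 − 1.832596 = 0.750000
ω = Δθ/dt = 0.750000/1.0 = 0.7500
R = −Δy/(cos θ' − cos θ) = 2.3333
v = R·ω = 2.3333·0.7500 = 1.7500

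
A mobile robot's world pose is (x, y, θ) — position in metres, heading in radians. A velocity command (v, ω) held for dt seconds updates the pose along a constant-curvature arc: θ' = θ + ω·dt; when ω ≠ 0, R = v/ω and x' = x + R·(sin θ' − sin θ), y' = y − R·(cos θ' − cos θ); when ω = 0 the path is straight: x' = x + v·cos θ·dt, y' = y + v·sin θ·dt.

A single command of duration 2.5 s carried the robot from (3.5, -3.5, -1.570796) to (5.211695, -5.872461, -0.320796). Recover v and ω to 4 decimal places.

Δθ = -0.320796 − -1.570796 = 1.250000
ω = Δθ/dt = 1.250000/2.5 = 0.5000
R = −Δy/(cos θ' − cos θ) = 2.5000
v = R·ω = 2.5000·0.5000 = 1.2500

v = 1.2500, ω = 0.5000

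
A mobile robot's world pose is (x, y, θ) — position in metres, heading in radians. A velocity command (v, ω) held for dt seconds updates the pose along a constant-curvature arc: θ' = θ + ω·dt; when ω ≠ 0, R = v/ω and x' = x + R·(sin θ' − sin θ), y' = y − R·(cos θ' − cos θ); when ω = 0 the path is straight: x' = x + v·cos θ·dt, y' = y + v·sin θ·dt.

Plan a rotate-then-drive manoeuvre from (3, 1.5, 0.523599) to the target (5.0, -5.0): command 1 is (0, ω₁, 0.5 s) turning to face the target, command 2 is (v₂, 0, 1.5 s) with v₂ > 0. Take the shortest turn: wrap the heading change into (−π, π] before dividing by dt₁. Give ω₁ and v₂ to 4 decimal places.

heading to target = atan2(-5−1.5, 5−3) = -1.2723
Δθ = wrap(-1.2723 − 0.5236) = -1.7959; ω₁ = Δθ/dt₁ = -3.5918
distance = √((5−3)² + (-5−1.5)²) = 6.8007; v₂ = distance/dt₂ = 4.5338

ω₁ = -3.5918, v₂ = 4.5338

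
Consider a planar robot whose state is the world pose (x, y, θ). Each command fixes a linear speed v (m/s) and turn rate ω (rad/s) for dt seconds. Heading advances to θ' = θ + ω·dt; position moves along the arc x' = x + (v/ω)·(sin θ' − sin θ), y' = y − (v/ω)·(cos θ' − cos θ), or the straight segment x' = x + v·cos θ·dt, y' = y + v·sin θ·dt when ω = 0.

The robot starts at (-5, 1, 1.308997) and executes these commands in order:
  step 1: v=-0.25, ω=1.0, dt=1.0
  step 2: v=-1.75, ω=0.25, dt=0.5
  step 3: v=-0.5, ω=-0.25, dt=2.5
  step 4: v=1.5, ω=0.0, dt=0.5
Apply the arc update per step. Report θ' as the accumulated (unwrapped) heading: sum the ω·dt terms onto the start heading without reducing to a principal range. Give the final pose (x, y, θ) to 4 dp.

step 1: θ'=2.3090 (R=-0.2500) → pose (-4.9434, 0.7671, 2.3090)
step 2: θ'=2.4340 (R=-7.0000) → pose (-4.3157, 0.1583, 2.4340)
step 3: θ'=1.8090 (R=2.0000) → pose (-3.6722, -0.8897, 1.8090)
step 4: θ'=1.8090 (straight) → pose (-3.8492, -0.1608, 1.8090)

(-3.8492, -0.1608, 1.8090)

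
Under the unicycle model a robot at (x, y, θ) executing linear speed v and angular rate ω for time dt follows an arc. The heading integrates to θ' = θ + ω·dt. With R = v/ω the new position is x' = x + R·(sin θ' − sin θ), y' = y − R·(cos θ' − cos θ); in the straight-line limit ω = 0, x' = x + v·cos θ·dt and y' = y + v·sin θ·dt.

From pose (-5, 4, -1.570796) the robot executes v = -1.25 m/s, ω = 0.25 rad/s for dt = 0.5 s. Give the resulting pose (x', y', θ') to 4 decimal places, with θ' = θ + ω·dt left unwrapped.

(-5.0390, 4.6234, -1.4458)

θ' = -1.5708 + 0.25·0.5 = -1.4458
R = v/ω = -1.25/0.25 = -5.0000
x' = -5 + -5.0000·(sin -1.4458 − sin -1.5708) = -5.0390
y' = 4 − -5.0000·(cos -1.4458 − cos -1.5708) = 4.6234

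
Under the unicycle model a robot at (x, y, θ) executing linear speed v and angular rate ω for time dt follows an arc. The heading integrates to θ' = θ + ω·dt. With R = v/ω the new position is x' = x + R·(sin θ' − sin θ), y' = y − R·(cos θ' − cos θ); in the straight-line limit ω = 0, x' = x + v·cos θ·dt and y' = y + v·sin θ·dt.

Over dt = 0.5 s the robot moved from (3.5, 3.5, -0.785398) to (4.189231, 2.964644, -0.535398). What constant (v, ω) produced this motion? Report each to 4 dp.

Δθ = -0.535398 − -0.785398 = 0.250000
ω = Δθ/dt = 0.250000/0.5 = 0.5000
R = Δx/(sin θ' − sin θ) = 3.5000
v = R·ω = 3.5000·0.5000 = 1.7500

v = 1.7500, ω = 0.5000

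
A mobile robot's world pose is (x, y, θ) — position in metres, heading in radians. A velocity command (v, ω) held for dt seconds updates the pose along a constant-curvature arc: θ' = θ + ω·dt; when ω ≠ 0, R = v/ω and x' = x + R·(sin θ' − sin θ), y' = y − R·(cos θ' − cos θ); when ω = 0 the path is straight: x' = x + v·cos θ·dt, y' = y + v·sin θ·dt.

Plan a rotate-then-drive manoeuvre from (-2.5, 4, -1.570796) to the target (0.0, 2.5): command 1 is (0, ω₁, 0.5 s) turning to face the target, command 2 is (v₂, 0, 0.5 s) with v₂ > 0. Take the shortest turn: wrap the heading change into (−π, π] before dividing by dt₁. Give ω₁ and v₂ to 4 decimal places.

ω₁ = 2.0608, v₂ = 5.8310

heading to target = atan2(2.5−4, 0−-2.5) = -0.5404
Δθ = wrap(-0.5404 − -1.5708) = 1.0304; ω₁ = Δθ/dt₁ = 2.0608
distance = √((0−-2.5)² + (2.5−4)²) = 2.9155; v₂ = distance/dt₂ = 5.8310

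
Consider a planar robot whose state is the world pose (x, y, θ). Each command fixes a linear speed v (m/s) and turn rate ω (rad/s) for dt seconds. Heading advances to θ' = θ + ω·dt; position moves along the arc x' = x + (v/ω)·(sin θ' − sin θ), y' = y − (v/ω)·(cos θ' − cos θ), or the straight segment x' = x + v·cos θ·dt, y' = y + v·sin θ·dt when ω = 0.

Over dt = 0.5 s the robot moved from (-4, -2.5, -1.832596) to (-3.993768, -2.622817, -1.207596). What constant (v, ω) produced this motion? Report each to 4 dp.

Δθ = -1.207596 − -1.832596 = 0.625000
ω = Δθ/dt = 0.625000/0.5 = 1.2500
R = −Δy/(cos θ' − cos θ) = 0.2000
v = R·ω = 0.2000·1.2500 = 0.2500

v = 0.2500, ω = 1.2500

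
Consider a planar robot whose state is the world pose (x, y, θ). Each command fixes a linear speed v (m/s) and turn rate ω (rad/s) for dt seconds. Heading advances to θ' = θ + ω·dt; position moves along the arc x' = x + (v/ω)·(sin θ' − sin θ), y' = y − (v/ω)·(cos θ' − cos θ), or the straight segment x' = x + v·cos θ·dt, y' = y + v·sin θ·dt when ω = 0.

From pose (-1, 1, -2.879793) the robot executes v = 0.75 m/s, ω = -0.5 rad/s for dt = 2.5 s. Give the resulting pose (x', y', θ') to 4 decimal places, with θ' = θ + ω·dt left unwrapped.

(-2.6408, 1.6236, -4.1298)

θ' = -2.8798 + -0.5·2.5 = -4.1298
R = v/ω = 0.75/-0.5 = -1.5000
x' = -1 + -1.5000·(sin -4.1298 − sin -2.8798) = -2.6408
y' = 1 − -1.5000·(cos -4.1298 − cos -2.8798) = 1.6236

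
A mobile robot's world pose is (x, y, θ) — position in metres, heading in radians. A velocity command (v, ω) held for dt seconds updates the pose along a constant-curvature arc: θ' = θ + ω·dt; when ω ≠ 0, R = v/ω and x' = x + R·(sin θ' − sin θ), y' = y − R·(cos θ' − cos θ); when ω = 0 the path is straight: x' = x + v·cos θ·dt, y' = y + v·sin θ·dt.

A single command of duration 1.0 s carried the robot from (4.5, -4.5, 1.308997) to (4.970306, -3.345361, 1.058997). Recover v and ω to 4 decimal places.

v = 1.2500, ω = -0.2500

Δθ = 1.058997 − 1.308997 = -0.250000
ω = Δθ/dt = -0.250000/1.0 = -0.2500
R = −Δy/(cos θ' − cos θ) = -5.0000
v = R·ω = -5.0000·-0.2500 = 1.2500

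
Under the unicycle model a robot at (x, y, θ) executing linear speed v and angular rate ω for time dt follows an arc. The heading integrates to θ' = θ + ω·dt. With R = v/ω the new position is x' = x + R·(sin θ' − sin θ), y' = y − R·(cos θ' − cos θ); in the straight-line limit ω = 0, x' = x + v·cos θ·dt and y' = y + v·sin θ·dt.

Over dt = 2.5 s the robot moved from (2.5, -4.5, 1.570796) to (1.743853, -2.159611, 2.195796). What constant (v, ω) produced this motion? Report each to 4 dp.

v = 1.0000, ω = 0.2500

Δθ = 2.195796 − 1.570796 = 0.625000
ω = Δθ/dt = 0.625000/2.5 = 0.2500
R = −Δy/(cos θ' − cos θ) = 4.0000
v = R·ω = 4.0000·0.2500 = 1.0000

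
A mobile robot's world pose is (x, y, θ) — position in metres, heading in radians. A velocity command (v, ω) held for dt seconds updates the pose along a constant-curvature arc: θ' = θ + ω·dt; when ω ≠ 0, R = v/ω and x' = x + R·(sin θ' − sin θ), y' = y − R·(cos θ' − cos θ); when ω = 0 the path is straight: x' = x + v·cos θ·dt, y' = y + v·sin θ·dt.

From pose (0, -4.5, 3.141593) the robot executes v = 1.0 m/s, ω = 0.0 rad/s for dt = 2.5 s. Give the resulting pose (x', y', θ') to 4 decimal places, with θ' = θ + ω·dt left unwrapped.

θ' = 3.1416 + 0.0·2.5 = 3.1416
ω = 0 → straight: x' = 0 + 1.0·cos(3.1416)·2.5 = -2.5000
y' = -4.5 + 1.0·sin(3.1416)·2.5 = -4.5000

(-2.5000, -4.5000, 3.1416)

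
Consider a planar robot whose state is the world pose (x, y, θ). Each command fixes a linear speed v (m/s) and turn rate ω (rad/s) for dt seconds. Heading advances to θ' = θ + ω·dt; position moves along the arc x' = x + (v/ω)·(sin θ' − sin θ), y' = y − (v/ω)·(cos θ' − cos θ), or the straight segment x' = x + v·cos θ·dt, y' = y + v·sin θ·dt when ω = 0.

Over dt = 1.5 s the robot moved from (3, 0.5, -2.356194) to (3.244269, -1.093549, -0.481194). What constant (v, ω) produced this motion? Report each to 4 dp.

v = 1.2500, ω = 1.2500

Δθ = -0.481194 − -2.356194 = 1.875000
ω = Δθ/dt = 1.875000/1.5 = 1.2500
R = −Δy/(cos θ' − cos θ) = 1.0000
v = R·ω = 1.0000·1.2500 = 1.2500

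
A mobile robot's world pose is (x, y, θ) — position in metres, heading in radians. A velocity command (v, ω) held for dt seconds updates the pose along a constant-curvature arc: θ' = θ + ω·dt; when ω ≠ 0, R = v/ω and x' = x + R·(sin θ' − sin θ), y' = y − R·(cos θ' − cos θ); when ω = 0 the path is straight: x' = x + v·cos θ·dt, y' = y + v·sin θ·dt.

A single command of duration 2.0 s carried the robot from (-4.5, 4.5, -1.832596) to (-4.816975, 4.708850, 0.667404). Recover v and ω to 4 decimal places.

Δθ = 0.667404 − -1.832596 = 2.500000
ω = Δθ/dt = 2.500000/2.0 = 1.2500
R = Δx/(sin θ' − sin θ) = -0.2000
v = R·ω = -0.2000·1.2500 = -0.2500

v = -0.2500, ω = 1.2500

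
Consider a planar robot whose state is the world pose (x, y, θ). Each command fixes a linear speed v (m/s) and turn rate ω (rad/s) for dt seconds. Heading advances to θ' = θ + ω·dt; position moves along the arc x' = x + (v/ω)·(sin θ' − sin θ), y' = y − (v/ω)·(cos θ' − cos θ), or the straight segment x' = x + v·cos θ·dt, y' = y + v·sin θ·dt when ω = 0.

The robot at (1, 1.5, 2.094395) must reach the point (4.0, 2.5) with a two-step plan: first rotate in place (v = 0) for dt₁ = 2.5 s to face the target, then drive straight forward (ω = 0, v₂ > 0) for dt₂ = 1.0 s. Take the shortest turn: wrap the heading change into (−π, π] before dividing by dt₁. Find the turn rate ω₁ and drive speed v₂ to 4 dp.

ω₁ = -0.7091, v₂ = 3.1623

heading to target = atan2(2.5−1.5, 4−1) = 0.3218
Δθ = wrap(0.3218 − 2.0944) = -1.7726; ω₁ = Δθ/dt₁ = -0.7091
distance = √((4−1)² + (2.5−1.5)²) = 3.1623; v₂ = distance/dt₂ = 3.1623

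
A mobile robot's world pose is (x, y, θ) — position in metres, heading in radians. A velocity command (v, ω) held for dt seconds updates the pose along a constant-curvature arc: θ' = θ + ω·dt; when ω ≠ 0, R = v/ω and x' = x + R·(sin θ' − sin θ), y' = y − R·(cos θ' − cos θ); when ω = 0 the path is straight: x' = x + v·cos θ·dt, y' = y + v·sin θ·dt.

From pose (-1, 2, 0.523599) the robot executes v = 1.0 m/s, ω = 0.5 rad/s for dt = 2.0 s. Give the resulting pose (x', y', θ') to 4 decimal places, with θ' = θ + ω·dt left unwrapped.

θ' = 0.5236 + 0.5·2.0 = 1.5236
R = v/ω = 1.0/0.5 = 2.0000
x' = -1 + 2.0000·(sin 1.5236 − sin 0.5236) = -0.0022
y' = 2 − 2.0000·(cos 1.5236 − cos 0.5236) = 3.6377

(-0.0022, 3.6377, 1.5236)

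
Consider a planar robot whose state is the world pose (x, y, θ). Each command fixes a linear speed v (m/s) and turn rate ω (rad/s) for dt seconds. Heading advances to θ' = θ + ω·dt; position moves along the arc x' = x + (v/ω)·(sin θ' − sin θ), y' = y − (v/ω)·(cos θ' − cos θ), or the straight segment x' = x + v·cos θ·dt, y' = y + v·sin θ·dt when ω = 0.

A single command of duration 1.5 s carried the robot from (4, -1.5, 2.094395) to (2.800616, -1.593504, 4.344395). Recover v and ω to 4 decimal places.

v = 1.0000, ω = 1.5000

Δθ = 4.344395 − 2.094395 = 2.250000
ω = Δθ/dt = 2.250000/1.5 = 1.5000
R = Δx/(sin θ' − sin θ) = 0.6667
v = R·ω = 0.6667·1.5000 = 1.0000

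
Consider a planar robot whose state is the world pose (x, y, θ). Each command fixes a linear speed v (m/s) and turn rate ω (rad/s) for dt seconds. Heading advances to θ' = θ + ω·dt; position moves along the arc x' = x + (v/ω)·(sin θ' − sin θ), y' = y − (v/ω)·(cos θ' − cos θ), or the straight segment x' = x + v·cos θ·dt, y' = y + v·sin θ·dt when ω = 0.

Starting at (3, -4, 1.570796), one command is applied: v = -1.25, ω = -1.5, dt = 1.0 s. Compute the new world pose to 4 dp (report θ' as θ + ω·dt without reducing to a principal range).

(2.2256, -4.8312, 0.0708)

θ' = 1.5708 + -1.5·1.0 = 0.0708
R = v/ω = -1.25/-1.5 = 0.8333
x' = 3 + 0.8333·(sin 0.0708 − sin 1.5708) = 2.2256
y' = -4 − 0.8333·(cos 0.0708 − cos 1.5708) = -4.8312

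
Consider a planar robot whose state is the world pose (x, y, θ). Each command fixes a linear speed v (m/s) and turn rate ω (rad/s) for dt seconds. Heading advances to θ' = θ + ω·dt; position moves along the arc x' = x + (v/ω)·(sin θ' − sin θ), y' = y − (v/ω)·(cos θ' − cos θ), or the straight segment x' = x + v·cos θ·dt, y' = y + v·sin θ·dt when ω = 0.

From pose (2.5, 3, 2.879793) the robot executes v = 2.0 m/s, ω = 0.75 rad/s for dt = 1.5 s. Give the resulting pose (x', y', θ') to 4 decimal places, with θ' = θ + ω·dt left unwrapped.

θ' = 2.8798 + 0.75·1.5 = 4.0048
R = v/ω = 2.0/0.75 = 2.6667
x' = 2.5 + 2.6667·(sin 4.0048 − sin 2.8798) = -0.2167
y' = 3 − 2.6667·(cos 4.0048 − cos 2.8798) = 2.1576

(-0.2167, 2.1576, 4.0048)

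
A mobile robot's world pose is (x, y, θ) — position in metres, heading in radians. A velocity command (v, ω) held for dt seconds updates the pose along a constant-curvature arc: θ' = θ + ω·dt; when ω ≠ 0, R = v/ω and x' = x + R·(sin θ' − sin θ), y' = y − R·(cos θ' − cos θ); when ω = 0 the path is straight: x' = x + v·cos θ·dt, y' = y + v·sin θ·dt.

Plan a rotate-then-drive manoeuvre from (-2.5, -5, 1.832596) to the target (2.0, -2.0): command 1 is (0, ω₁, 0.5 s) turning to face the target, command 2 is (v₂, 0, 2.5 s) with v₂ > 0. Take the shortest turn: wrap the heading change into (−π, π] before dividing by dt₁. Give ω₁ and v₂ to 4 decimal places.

heading to target = atan2(-2−-5, 2−-2.5) = 0.5880
Δθ = wrap(0.5880 − 1.8326) = -1.2446; ω₁ = Δθ/dt₁ = -2.4892
distance = √((2−-2.5)² + (-2−-5)²) = 5.4083; v₂ = distance/dt₂ = 2.1633

ω₁ = -2.4892, v₂ = 2.1633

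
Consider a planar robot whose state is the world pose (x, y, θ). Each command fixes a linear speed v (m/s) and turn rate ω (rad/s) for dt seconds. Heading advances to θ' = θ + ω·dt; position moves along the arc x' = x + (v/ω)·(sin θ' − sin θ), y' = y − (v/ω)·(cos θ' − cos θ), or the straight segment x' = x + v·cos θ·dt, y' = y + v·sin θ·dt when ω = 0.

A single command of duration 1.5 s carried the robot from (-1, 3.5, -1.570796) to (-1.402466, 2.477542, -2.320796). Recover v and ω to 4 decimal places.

Δθ = -2.320796 − -1.570796 = -0.750000
ω = Δθ/dt = -0.750000/1.5 = -0.5000
R = −Δy/(cos θ' − cos θ) = -1.5000
v = R·ω = -1.5000·-0.5000 = 0.7500

v = 0.7500, ω = -0.5000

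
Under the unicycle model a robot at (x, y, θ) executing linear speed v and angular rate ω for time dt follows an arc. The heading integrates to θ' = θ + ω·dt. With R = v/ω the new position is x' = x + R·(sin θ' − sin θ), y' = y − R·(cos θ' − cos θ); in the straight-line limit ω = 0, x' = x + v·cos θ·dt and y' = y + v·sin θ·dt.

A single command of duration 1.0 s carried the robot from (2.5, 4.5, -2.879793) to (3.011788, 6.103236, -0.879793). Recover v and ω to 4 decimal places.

v = -2.0000, ω = 2.0000

Δθ = -0.879793 − -2.879793 = 2.000000
ω = Δθ/dt = 2.000000/1.0 = 2.0000
R = −Δy/(cos θ' − cos θ) = -1.0000
v = R·ω = -1.0000·2.0000 = -2.0000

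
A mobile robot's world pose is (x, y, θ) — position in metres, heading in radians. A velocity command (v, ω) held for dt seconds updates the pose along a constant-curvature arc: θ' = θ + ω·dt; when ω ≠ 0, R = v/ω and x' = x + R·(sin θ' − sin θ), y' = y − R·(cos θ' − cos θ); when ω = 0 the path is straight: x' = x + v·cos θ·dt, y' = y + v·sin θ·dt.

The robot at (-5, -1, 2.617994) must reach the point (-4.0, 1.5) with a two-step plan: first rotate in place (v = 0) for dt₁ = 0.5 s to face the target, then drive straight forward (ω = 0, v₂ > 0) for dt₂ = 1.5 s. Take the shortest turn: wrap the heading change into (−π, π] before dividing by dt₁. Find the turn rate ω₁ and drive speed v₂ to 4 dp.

ω₁ = -2.8554, v₂ = 1.7951

heading to target = atan2(1.5−-1, -4−-5) = 1.1903
Δθ = wrap(1.1903 − 2.6180) = -1.4277; ω₁ = Δθ/dt₁ = -2.8554
distance = √((-4−-5)² + (1.5−-1)²) = 2.6926; v₂ = distance/dt₂ = 1.7951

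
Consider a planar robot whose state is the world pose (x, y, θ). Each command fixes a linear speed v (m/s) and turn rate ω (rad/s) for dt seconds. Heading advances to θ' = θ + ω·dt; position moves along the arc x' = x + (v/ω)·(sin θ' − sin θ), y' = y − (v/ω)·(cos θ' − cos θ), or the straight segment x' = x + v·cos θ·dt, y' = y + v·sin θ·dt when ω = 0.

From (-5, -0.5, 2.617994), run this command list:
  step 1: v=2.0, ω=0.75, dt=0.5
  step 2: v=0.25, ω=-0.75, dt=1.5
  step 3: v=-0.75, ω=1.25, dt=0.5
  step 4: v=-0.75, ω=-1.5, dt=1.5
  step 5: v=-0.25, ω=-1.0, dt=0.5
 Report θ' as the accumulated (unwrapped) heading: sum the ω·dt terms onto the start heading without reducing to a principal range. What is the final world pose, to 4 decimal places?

(-6.3021, -1.1254, -0.2570)

step 1: θ'=2.9930 (R=2.6667) → pose (-5.9385, -0.1721, 2.9930)
step 2: θ'=1.8680 (R=-0.3333) → pose (-6.2079, 0.0599, 1.8680)
step 3: θ'=2.4930 (R=-0.6000) → pose (-5.9966, -0.2425, 2.4930)
step 4: θ'=0.2430 (R=0.5000) → pose (-6.1784, -1.1263, 0.2430)
step 5: θ'=-0.2570 (R=0.2500) → pose (-6.3021, -1.1254, -0.2570)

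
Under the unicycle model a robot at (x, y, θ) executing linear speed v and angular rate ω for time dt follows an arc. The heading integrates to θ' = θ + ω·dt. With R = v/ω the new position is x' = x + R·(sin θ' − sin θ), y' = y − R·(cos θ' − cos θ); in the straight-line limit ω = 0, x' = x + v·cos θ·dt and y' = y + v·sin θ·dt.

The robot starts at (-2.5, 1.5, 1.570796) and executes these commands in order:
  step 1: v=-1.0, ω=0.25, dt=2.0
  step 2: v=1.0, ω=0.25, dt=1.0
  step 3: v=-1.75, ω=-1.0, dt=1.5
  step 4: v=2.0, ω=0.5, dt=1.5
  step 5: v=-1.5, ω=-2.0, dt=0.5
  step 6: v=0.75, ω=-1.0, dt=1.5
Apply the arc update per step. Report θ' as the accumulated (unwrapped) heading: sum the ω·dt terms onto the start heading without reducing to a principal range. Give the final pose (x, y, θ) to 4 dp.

(-0.8593, -0.0814, -0.9292)

step 1: θ'=2.0708 (R=-4.0000) → pose (-2.0103, -0.4177, 2.0708)
step 2: θ'=2.3208 (R=4.0000) → pose (-2.5939, 0.3912, 2.3208)
step 3: θ'=0.8208 (R=1.7500) → pose (-2.5939, -1.9946, 0.8208)
step 4: θ'=1.5708 (R=4.0000) → pose (-1.5207, 0.7320, 1.5708)
step 5: θ'=0.5708 (R=0.7500) → pose (-1.8654, 0.1009, 0.5708)
step 6: θ'=-0.9292 (R=-0.7500) → pose (-0.8593, -0.0814, -0.9292)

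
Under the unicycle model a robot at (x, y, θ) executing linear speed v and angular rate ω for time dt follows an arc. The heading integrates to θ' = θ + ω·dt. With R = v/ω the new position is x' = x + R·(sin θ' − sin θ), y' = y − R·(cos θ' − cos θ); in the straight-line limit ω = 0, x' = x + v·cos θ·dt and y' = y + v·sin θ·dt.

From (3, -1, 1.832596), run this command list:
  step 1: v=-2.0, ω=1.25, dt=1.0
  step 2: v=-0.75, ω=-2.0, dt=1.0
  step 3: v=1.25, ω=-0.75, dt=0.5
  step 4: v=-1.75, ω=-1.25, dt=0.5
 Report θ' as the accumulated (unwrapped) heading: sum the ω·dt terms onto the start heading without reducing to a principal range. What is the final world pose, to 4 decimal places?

(4.3543, -2.5799, 0.0826)

step 1: θ'=3.0826 (R=-1.6000) → pose (4.4511, -2.1831, 3.0826)
step 2: θ'=1.0826 (R=0.3750) → pose (4.7602, -2.7333, 1.0826)
step 3: θ'=0.7076 (R=-1.6667) → pose (5.1488, -2.2485, 0.7076)
step 4: θ'=0.0826 (R=1.4000) → pose (4.3543, -2.5799, 0.0826)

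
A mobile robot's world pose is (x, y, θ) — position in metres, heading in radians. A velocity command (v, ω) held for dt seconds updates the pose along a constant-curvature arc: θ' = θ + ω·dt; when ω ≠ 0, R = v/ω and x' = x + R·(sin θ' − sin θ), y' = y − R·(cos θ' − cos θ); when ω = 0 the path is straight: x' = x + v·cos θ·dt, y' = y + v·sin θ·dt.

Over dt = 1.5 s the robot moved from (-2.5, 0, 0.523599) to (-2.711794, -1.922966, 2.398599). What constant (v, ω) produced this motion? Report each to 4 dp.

v = -1.5000, ω = 1.2500

Δθ = 2.398599 − 0.523599 = 1.875000
ω = Δθ/dt = 1.875000/1.5 = 1.2500
R = −Δy/(cos θ' − cos θ) = -1.2000
v = R·ω = -1.2000·1.2500 = -1.5000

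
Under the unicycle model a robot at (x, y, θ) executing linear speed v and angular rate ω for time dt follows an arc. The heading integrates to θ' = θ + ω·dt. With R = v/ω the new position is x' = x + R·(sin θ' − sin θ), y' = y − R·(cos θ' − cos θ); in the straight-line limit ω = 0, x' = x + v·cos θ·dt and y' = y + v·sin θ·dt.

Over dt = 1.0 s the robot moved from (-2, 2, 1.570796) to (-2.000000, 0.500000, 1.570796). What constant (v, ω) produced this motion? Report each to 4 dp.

v = -1.5000, ω = 0.0000

Δθ = 1.570796 − 1.570796 = 0.000000
ω = Δθ/dt = 0.000000/1.0 = 0.0000
ω = 0 → v = (Δx·cos θ + Δy·sin θ)/dt = -1.5000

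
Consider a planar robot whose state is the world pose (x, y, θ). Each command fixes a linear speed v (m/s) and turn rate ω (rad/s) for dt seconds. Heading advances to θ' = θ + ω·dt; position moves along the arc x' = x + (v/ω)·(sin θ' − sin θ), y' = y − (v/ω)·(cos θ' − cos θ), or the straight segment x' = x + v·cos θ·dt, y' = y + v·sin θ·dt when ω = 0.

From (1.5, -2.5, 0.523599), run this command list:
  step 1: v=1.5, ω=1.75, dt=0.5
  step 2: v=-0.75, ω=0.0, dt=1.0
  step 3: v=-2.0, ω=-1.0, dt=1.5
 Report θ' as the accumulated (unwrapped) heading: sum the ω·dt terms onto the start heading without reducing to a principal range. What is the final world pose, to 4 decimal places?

(-0.3855, -4.2905, -0.1014)

step 1: θ'=1.3986 (R=0.8571) → pose (1.9159, -1.9046, 1.3986)
step 2: θ'=1.3986 (straight) → pose (1.7874, -2.6435, 1.3986)
step 3: θ'=-0.1014 (R=2.0000) → pose (-0.3855, -4.2905, -0.1014)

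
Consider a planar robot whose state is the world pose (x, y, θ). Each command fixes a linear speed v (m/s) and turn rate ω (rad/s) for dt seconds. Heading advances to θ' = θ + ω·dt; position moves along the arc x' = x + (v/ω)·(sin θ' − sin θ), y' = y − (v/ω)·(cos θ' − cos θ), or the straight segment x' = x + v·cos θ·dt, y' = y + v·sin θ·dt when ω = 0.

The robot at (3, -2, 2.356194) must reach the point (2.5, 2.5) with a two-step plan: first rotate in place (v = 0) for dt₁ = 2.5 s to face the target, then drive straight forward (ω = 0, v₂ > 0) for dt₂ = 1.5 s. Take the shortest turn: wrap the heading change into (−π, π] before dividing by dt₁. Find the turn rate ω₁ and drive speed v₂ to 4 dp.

heading to target = atan2(2.5−-2, 2.5−3) = 1.6815
Δθ = wrap(1.6815 − 2.3562) = -0.6747; ω₁ = Δθ/dt₁ = -0.2699
distance = √((2.5−3)² + (2.5−-2)²) = 4.5277; v₂ = distance/dt₂ = 3.0185

ω₁ = -0.2699, v₂ = 3.0185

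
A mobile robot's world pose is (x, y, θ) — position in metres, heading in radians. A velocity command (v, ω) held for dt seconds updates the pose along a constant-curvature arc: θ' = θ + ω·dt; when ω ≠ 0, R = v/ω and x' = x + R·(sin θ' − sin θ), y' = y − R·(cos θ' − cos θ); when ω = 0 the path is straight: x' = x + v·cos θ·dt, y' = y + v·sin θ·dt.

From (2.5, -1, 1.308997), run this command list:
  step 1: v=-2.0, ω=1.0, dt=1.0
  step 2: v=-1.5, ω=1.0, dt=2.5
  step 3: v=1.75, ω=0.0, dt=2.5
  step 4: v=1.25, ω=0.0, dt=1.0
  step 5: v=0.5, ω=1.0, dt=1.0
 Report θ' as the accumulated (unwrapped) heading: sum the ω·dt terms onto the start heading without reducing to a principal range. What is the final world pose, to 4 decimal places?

step 1: θ'=2.3090 (R=-2.0000) → pose (2.9525, -2.8636, 2.3090)
step 2: θ'=4.8090 (R=-1.5000) → pose (5.5550, -1.7094, 4.8090)
step 3: θ'=4.8090 (straight) → pose (5.9770, -6.0640, 4.8090)
step 4: θ'=4.8090 (straight) → pose (6.0976, -7.3082, 4.8090)
step 5: θ'=5.8090 (R=0.5000) → pose (6.3670, -7.7048, 5.8090)

(6.3670, -7.7048, 5.8090)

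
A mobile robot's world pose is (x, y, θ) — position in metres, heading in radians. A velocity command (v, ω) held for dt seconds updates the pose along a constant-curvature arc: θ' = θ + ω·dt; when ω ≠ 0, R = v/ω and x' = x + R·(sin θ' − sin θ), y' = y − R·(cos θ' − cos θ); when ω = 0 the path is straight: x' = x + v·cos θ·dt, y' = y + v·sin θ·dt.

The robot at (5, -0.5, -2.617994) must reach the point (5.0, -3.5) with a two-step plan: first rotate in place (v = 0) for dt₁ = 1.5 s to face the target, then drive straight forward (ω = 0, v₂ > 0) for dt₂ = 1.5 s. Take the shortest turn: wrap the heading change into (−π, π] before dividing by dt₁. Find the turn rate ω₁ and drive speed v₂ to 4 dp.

ω₁ = 0.6981, v₂ = 2.0000

heading to target = atan2(-3.5−-0.5, 5−5) = -1.5708
Δθ = wrap(-1.5708 − -2.6180) = 1.0472; ω₁ = Δθ/dt₁ = 0.6981
distance = √((5−5)² + (-3.5−-0.5)²) = 3.0000; v₂ = distance/dt₂ = 2.0000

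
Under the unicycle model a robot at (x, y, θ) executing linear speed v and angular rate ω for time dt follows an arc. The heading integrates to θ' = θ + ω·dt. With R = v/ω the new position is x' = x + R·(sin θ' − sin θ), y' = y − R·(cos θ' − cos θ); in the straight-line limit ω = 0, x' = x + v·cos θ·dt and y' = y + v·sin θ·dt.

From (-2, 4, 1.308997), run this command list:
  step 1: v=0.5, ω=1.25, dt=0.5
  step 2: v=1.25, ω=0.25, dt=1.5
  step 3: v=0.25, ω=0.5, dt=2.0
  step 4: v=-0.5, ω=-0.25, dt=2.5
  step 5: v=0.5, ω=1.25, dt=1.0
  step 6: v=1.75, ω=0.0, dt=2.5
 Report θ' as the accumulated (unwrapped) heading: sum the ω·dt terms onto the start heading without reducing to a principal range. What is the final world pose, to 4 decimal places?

step 1: θ'=1.9340 (R=0.4000) → pose (-2.0125, 4.2456, 1.9340)
step 2: θ'=2.3090 (R=5.0000) → pose (-2.9879, 5.8341, 2.3090)
step 3: θ'=3.3090 (R=0.5000) → pose (-3.4410, 5.9906, 3.3090)
step 4: θ'=2.6840 (R=2.0000) → pose (-2.2242, 5.8128, 2.6840)
step 5: θ'=3.9340 (R=0.4000) → pose (-2.6857, 5.7348, 3.9340)
step 6: θ'=3.9340 (straight) → pose (-5.7576, 2.6196, 3.9340)

(-5.7576, 2.6196, 3.9340)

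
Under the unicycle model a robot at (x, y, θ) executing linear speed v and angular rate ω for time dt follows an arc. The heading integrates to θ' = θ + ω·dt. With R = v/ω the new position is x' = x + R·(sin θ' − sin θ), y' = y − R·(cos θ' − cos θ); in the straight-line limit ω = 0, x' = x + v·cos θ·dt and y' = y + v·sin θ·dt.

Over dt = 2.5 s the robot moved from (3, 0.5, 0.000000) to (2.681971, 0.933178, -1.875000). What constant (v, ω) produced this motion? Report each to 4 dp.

Δθ = -1.875000 − 0.000000 = -1.875000
ω = Δθ/dt = -1.875000/2.5 = -0.7500
R = −Δy/(cos θ' − cos θ) = 0.3333
v = R·ω = 0.3333·-0.7500 = -0.2500

v = -0.2500, ω = -0.7500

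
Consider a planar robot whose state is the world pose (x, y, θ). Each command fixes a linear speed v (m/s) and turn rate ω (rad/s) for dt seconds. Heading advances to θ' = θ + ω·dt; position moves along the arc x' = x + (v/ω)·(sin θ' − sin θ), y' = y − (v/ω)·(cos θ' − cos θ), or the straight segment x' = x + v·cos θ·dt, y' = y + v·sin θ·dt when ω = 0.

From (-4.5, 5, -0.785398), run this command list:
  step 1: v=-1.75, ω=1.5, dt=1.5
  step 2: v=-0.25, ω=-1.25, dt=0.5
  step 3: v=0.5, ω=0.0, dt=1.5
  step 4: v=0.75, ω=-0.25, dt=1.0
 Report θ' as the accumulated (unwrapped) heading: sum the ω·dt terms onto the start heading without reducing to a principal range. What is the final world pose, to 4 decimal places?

step 1: θ'=1.4646 (R=-1.1667) → pose (-6.4851, 4.2987, 1.4646)
step 2: θ'=0.8396 (R=0.2000) → pose (-6.5351, 4.1863, 0.8396)
step 3: θ'=0.8396 (straight) → pose (-6.0342, 4.7446, 0.8396)
step 4: θ'=0.5896 (R=-3.0000) → pose (-5.4692, 5.2348, 0.5896)

(-5.4692, 5.2348, 0.5896)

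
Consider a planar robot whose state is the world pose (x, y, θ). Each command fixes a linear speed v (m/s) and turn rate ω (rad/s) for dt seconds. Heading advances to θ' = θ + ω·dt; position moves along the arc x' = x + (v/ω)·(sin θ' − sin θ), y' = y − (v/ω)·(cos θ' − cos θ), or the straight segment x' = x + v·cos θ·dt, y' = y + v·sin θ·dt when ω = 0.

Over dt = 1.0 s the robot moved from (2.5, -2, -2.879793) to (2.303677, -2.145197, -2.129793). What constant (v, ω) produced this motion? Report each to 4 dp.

Δθ = -2.129793 − -2.879793 = 0.750000
ω = Δθ/dt = 0.750000/1.0 = 0.7500
R = Δx/(sin θ' − sin θ) = 0.3333
v = R·ω = 0.3333·0.7500 = 0.2500

v = 0.2500, ω = 0.7500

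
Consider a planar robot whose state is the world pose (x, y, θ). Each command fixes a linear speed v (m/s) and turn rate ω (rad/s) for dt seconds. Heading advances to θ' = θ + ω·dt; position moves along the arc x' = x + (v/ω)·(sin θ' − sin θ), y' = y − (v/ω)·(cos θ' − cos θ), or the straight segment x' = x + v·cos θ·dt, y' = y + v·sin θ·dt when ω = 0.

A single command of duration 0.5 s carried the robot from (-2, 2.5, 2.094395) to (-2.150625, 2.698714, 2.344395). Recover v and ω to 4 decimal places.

Δθ = 2.344395 − 2.094395 = 0.250000
ω = Δθ/dt = 0.250000/0.5 = 0.5000
R = −Δy/(cos θ' − cos θ) = 1.0000
v = R·ω = 1.0000·0.5000 = 0.5000

v = 0.5000, ω = 0.5000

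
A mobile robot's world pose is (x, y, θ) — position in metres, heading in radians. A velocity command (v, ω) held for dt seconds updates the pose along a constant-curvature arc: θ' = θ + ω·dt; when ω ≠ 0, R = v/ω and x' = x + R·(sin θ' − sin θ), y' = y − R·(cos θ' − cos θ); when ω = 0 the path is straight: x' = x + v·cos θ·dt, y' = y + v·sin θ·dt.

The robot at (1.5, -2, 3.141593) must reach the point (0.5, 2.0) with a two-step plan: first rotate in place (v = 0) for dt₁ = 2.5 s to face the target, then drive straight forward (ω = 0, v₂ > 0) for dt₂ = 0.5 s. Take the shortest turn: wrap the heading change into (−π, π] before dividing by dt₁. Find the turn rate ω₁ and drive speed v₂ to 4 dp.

heading to target = atan2(2−-2, 0.5−1.5) = 1.8158
Δθ = wrap(1.8158 − 3.1416) = -1.3258; ω₁ = Δθ/dt₁ = -0.5303
distance = √((0.5−1.5)² + (2−-2)²) = 4.1231; v₂ = distance/dt₂ = 8.2462

ω₁ = -0.5303, v₂ = 8.2462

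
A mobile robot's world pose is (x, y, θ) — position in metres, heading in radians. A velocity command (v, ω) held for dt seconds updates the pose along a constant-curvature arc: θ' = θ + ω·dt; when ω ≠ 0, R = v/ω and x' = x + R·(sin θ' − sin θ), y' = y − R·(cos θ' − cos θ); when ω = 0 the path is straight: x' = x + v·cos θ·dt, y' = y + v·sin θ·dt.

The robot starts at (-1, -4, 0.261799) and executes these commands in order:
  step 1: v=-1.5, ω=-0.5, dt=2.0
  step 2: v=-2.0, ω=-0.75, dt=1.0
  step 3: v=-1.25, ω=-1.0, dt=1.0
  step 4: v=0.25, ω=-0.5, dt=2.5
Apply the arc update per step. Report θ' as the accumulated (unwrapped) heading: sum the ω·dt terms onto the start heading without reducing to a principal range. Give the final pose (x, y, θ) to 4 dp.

step 1: θ'=-0.7382 (R=3.0000) → pose (-3.7953, -3.3213, -0.7382)
step 2: θ'=-1.4882 (R=2.6667) → pose (-4.6584, -1.5688, -1.4882)
step 3: θ'=-2.4882 (R=1.2500) → pose (-4.1725, -0.4731, -2.4882)
step 4: θ'=-3.7382 (R=-0.5000) → pose (-4.7573, -0.4897, -3.7382)

(-4.7573, -0.4897, -3.7382)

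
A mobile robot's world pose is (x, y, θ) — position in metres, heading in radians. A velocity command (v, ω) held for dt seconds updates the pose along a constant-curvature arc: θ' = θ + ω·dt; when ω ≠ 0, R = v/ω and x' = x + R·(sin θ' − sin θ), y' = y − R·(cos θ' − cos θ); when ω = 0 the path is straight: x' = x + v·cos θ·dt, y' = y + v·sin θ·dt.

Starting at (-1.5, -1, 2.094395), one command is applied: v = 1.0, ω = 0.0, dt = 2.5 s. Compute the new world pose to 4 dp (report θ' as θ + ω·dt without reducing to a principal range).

(-2.7500, 1.1651, 2.0944)

θ' = 2.0944 + 0.0·2.5 = 2.0944
ω = 0 → straight: x' = -1.5 + 1.0·cos(2.0944)·2.5 = -2.7500
y' = -1 + 1.0·sin(2.0944)·2.5 = 1.1651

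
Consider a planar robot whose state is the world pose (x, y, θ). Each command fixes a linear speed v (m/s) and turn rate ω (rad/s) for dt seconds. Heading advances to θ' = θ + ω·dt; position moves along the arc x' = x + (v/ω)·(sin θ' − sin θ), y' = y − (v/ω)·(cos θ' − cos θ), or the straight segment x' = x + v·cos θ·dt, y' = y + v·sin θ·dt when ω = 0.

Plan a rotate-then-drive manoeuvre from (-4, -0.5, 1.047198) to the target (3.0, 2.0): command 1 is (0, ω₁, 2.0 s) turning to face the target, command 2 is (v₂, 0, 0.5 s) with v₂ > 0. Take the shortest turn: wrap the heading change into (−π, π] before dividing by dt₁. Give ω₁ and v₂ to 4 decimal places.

ω₁ = -0.3521, v₂ = 14.8661

heading to target = atan2(2−-0.5, 3−-4) = 0.3430
Δθ = wrap(0.3430 − 1.0472) = -0.7042; ω₁ = Δθ/dt₁ = -0.3521
distance = √((3−-4)² + (2−-0.5)²) = 7.4330; v₂ = distance/dt₂ = 14.8661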